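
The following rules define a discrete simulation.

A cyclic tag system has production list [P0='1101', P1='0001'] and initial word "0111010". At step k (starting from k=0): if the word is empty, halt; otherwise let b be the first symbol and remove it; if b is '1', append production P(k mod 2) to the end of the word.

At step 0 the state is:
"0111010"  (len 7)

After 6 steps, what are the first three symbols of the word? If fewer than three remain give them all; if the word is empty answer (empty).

000

gen 0: "0111010"  (len 7)
gen 1: "111010"  (len 6)
gen 2: "110100001"  (len 9)
gen 3: "101000011101"  (len 12)
gen 4: "010000111010001"  (len 15)
gen 5: "10000111010001"  (len 14)
gen 6: "00001110100010001"  (len 17)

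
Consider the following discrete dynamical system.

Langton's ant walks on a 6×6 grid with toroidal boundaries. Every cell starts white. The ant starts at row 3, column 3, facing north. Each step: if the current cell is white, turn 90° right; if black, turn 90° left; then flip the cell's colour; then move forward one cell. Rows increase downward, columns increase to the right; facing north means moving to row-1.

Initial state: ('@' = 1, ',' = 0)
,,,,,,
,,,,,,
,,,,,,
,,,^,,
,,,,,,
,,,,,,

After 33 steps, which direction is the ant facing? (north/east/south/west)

0) ,,,,,,
,,,,,,
,,,,,,
,,,^,,
,,,,,,
,,,,,,
1) ,,,,,,
,,,,,,
,,,,,,
,,,@>,
,,,,,,
,,,,,,
2) ,,,,,,
,,,,,,
,,,,,,
,,,@@,
,,,,v,
,,,,,,
3) ,,,,,,
,,,,,,
,,,,,,
,,,@@,
,,,<@,
,,,,,,
4) ,,,,,,
,,,,,,
,,,,,,
,,,^@,
,,,@@,
,,,,,,
5) ,,,,,,
,,,,,,
,,,,,,
,,<,@,
,,,@@,
,,,,,,
6) ,,,,,,
,,,,,,
,,^,,,
,,@,@,
,,,@@,
,,,,,,
7) ,,,,,,
,,,,,,
,,@>,,
,,@,@,
,,,@@,
,,,,,,
8) ,,,,,,
,,,,,,
,,@@,,
,,@v@,
,,,@@,
,,,,,,
9) ,,,,,,
,,,,,,
,,@@,,
,,<@@,
,,,@@,
,,,,,,
10) ,,,,,,
,,,,,,
,,@@,,
,,,@@,
,,v@@,
,,,,,,
11) ,,,,,,
,,,,,,
,,@@,,
,,,@@,
,<@@@,
,,,,,,
12) ,,,,,,
,,,,,,
,,@@,,
,^,@@,
,@@@@,
,,,,,,
13) ,,,,,,
,,,,,,
,,@@,,
,@>@@,
,@@@@,
,,,,,,
14) ,,,,,,
,,,,,,
,,@@,,
,@@@@,
,@v@@,
,,,,,,
15) ,,,,,,
,,,,,,
,,@@,,
,@@@@,
,@,>@,
,,,,,,
16) ,,,,,,
,,,,,,
,,@@,,
,@@^@,
,@,,@,
,,,,,,
17) ,,,,,,
,,,,,,
,,@@,,
,@<,@,
,@,,@,
,,,,,,
18) ,,,,,,
,,,,,,
,,@@,,
,@,,@,
,@v,@,
,,,,,,
19) ,,,,,,
,,,,,,
,,@@,,
,@,,@,
,<@,@,
,,,,,,
20) ,,,,,,
,,,,,,
,,@@,,
,@,,@,
,,@,@,
,v,,,,
21) ,,,,,,
,,,,,,
,,@@,,
,@,,@,
,,@,@,
<@,,,,
22) ,,,,,,
,,,,,,
,,@@,,
,@,,@,
^,@,@,
@@,,,,
23) ,,,,,,
,,,,,,
,,@@,,
,@,,@,
@>@,@,
@@,,,,
24) ,,,,,,
,,,,,,
,,@@,,
,@,,@,
@@@,@,
@v,,,,
25) ,,,,,,
,,,,,,
,,@@,,
,@,,@,
@@@,@,
@,>,,,
26) ,,v,,,
,,,,,,
,,@@,,
,@,,@,
@@@,@,
@,@,,,
27) ,<@,,,
,,,,,,
,,@@,,
,@,,@,
@@@,@,
@,@,,,
28) ,@@,,,
,,,,,,
,,@@,,
,@,,@,
@@@,@,
@^@,,,
29) ,@@,,,
,,,,,,
,,@@,,
,@,,@,
@@@,@,
@@>,,,
30) ,@@,,,
,,,,,,
,,@@,,
,@,,@,
@@^,@,
@@,,,,
31) ,@@,,,
,,,,,,
,,@@,,
,@,,@,
@<,,@,
@@,,,,
32) ,@@,,,
,,,,,,
,,@@,,
,@,,@,
@,,,@,
@v,,,,
33) ,@@,,,
,,,,,,
,,@@,,
,@,,@,
@,,,@,
@,>,,,

east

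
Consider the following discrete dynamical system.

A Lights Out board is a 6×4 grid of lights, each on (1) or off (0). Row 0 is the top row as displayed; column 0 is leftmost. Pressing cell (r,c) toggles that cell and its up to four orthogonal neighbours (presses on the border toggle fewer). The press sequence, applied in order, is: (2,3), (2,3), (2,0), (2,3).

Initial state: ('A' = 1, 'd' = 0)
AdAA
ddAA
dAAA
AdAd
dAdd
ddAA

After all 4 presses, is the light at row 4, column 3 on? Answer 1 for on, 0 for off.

0

gen 0: AdAA
ddAA
dAAA
AdAd
dAdd
ddAA
gen 1: AdAA
ddAd
dAdd
AdAA
dAdd
ddAA
gen 2: AdAA
ddAA
dAAA
AdAd
dAdd
ddAA
gen 3: AdAA
AdAA
AdAA
ddAd
dAdd
ddAA
gen 4: AdAA
AdAd
Addd
ddAA
dAdd
ddAA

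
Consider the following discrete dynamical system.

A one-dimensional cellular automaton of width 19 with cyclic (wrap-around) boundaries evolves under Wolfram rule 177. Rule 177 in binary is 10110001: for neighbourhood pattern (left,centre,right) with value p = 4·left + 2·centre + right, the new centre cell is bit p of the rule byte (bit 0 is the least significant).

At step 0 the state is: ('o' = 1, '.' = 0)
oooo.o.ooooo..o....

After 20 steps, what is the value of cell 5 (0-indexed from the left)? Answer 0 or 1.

step 0: oooo.o.ooooo..o....
step 1: .oo.o.o.ooo.o..ooo.
step 2: ...o.o.o.o.o.o..o.o
step 3: oo..o.o.o.o.o.o..o.
step 4: ..o..o.o.o.o.o.o..o
step 5: o..o..o.o.o.o.o.o..
step 6: .o..o..o.o.o.o.o.o.
step 7: ..o..o..o.o.o.o.o.o
step 8: o..o..o..o.o.o.o.o.
step 9: .o..o..o..o.o.o.o.o
step 10: o.o..o..o..o.o.o.o.
step 11: .o.o..o..o..o.o.o.o
step 12: o.o.o..o..o..o.o.o.
step 13: .o.o.o..o..o..o.o.o
step 14: o.o.o.o..o..o..o.o.
step 15: .o.o.o.o..o..o..o.o
step 16: o.o.o.o.o..o..o..o.
step 17: .o.o.o.o.o..o..o..o
step 18: o.o.o.o.o.o..o..o..
step 19: .o.o.o.o.o.o..o..o.
step 20: ..o.o.o.o.o.o..o..o

0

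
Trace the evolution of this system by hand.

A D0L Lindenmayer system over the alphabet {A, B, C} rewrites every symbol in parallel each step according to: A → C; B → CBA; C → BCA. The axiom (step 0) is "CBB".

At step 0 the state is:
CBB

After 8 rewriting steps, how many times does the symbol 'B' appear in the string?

0) CBB
1) BCACBACBA
2) CBABCACBCACBACBCACBAC
3) BCACBACCBABCACBCACBABCACBCACBACBCACBABCACBCACBACBCA
4) CBABCACBCACBACBCABCACBACCBABCACBCACBABCACBCACBACCBABCACBCA…BCACBACBCACBABCACBCACBACCBABCACBCACBABCACBCACBACBCACBABCAC  (len 123)
5) BCACBACCBABCACBCACBABCACBCACBACBCACBABCACCBABCACBCACBACBCA…BCACBACCBABCACBCACBABCACBCACBACBCACBABCACBCACBACCBABCACBCA  (len 297)
6) CBABCACBCACBACBCABCACBACCBABCACBCACBABCACBCACBACCBABCACBCA…BCACBACCBABCACBCACBABCACBCACBACBCABCACBACCBABCACBCACBABCAC  (len 717)
7) BCACBACCBABCACBCACBABCACBCACBACBCACBABCACCBABCACBCACBACBCA…CBABCACBCACBACBCABCACBACCBABCACBCACBABCACBCACBACCBABCACBCA  (len 1731)
8) CBABCACBCACBACBCABCACBACCBABCACBCACBABCACBCACBACCBABCACBCA…BCACBACCBABCACBCACBABCACBCACBACBCABCACBACCBABCACBCACBABCAC  (len 4179)

1224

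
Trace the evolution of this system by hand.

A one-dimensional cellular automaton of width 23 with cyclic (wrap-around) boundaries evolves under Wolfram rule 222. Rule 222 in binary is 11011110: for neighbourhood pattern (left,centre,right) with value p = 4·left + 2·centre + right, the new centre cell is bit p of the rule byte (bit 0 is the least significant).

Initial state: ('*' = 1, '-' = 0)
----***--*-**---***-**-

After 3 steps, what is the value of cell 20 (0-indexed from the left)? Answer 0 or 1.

1

[0] ----***--*-**---***-**-
[1] ---*******-***-****-***
[2] *-********-***-****-***
[3] *-********-***-****-***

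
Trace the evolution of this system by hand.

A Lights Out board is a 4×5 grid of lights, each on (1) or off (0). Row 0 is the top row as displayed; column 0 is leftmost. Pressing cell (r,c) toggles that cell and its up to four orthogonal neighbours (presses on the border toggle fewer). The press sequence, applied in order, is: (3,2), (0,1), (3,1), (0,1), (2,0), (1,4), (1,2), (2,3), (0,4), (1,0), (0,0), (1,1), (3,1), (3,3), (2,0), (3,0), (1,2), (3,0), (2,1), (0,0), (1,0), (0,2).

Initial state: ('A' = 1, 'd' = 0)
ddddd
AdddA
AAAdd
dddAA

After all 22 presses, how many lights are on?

3

0) ddddd
AdddA
AAAdd
dddAA
1) ddddd
AdddA
AAddd
dAAdA
2) AAAdd
AAddA
AAddd
dAAdA
3) AAAdd
AAddA
Adddd
AdddA
4) ddddd
AdddA
Adddd
AdddA
5) ddddd
ddddA
dAddd
ddddA
6) ddddA
dddAd
dAddA
ddddA
7) ddAdA
dAAdd
dAAdA
ddddA
8) ddAdA
dAAAd
dAdAd
dddAA
9) ddAAd
dAAAA
dAdAd
dddAA
10) AdAAd
AdAAA
AAdAd
dddAA
11) dAAAd
ddAAA
AAdAd
dddAA
12) ddAAd
AAdAA
AddAd
dddAA
13) ddAAd
AAdAA
AAdAd
AAAAA
14) ddAAd
AAdAA
AAddd
AAddd
15) ddAAd
dAdAA
ddddd
dAddd
16) ddAAd
dAdAA
Adddd
Adddd
17) dddAd
ddAdA
AdAdd
Adddd
18) dddAd
ddAdA
ddAdd
dAddd
19) dddAd
dAAdA
AAddd
ddddd
20) AAdAd
AAAdA
AAddd
ddddd
21) dAdAd
ddAdA
dAddd
ddddd
22) ddAdd
ddddA
dAddd
ddddd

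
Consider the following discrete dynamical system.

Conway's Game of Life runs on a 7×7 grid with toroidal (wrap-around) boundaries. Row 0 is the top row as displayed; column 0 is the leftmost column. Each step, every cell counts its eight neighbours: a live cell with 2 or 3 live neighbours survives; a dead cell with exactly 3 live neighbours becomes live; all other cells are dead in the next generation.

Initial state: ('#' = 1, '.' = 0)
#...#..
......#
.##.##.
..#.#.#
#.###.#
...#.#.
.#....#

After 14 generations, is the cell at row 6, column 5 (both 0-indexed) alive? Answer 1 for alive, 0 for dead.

1

k=0  #...#..
......#
.##.##.
..#.#.#
#.###.#
...#.#.
.#....#
k=1  #....##
##.##.#
###.#.#
......#
###...#
.#.#.#.
#...###
k=2  ...#...
...##..
..#.#..
...#...
.##..##
...#...
.#.....
k=3  ..###..
..#.#..
..#.#..
.#.###.
..###..
##.....
..#....
k=4  .##.#..
.##.##.
.##....
.#...#.
#....#.
.#.....
..#....
k=5  ....##.
#...##.
#..###.
###...#
##....#
.#.....
..##...
k=6  .....##
.......
..##...
..###..
......#
.#.....
..###..
k=7  ...###.
.......
..#.#..
..#.#..
..##...
..##...
..####.
k=8  ..#..#.
.....#.
.......
.##.#..
.#..#..
.#.....
.....#.
k=9  ....###
.......
.......
.###...
##.#...
.......
.......
k=10  .....#.
.....#.
..#....
##.#...
##.#...
.......
.....#.
k=11  ....###
.......
.##....
#..#...
##.....
.......
.......
k=12  .....#.
.....#.
.##....
#......
##.....
.......
.....#.
k=13  ....###
.......
.#.....
#.#....
##.....
.......
.......
k=14  .....#.
.....#.
.#.....
#.#....
##.....
.......
.....#.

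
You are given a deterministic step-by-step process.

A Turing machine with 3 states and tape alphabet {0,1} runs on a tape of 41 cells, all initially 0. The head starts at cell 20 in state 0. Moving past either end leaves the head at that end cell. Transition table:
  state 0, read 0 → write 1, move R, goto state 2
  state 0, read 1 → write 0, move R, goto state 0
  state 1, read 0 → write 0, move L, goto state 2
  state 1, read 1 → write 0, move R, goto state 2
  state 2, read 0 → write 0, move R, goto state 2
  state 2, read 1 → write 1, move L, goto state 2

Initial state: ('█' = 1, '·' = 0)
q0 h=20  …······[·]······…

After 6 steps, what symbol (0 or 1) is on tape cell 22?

[0] q0 h=20  …······[·]······…
[1] q2 h=21  …·····█[·]······…
[2] q2 h=22  …····█·[·]······…
[3] q2 h=23  …···█··[·]······…
[4] q2 h=24  …··█···[·]······…
[5] q2 h=25  …·█····[·]······…
[6] q2 h=26  …█·····[·]······…

0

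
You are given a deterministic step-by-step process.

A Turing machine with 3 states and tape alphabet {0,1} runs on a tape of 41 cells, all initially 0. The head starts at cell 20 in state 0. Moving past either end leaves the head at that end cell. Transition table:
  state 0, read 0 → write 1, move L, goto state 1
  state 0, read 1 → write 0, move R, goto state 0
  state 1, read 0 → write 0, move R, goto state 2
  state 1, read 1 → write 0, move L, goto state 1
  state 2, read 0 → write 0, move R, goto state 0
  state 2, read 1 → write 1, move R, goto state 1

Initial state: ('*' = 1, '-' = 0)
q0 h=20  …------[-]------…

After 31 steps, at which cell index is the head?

37

t=0: q0 h=20  …------[-]------…
t=1: q1 h=19  …------[-]*-----…
t=2: q2 h=20  …------[*]------…
t=3: q1 h=21  …-----*[-]------…
t=4: q2 h=22  …----*-[-]------…
t=5: q0 h=23  …---*--[-]------…
t=6: q1 h=22  …----*-[-]*-----…
t=7: q2 h=23  …---*--[*]------…
t=8: q1 h=24  …--*--*[-]------…
t=9: q2 h=25  …-*--*-[-]------…
t=10: q0 h=26  …*--*--[-]------…
t=11: q1 h=25  …-*--*-[-]*-----…
t=12: q2 h=26  …*--*--[*]------…
t=13: q1 h=27  …--*--*[-]------…
t=14: q2 h=28  …-*--*-[-]------…
t=15: q0 h=29  …*--*--[-]------…
t=16: q1 h=28  …-*--*-[-]*-----…
t=17: q2 h=29  …*--*--[*]------…
t=18: q1 h=30  …--*--*[-]------…
t=19: q2 h=31  …-*--*-[-]------…
t=20: q0 h=32  …*--*--[-]------…
t=21: q1 h=31  …-*--*-[-]*-----…
t=22: q2 h=32  …*--*--[*]------…
t=23: q1 h=33  …--*--*[-]------…
t=24: q2 h=34  …-*--*-[-]------|
t=25: q0 h=35  …*--*--[-]-----|
t=26: q1 h=34  …-*--*-[-]*-----|
t=27: q2 h=35  …*--*--[*]-----|
t=28: q1 h=36  …--*--*[-]----|
t=29: q2 h=37  …-*--*-[-]---|
t=30: q0 h=38  …*--*--[-]--|
t=31: q1 h=37  …-*--*-[-]*--|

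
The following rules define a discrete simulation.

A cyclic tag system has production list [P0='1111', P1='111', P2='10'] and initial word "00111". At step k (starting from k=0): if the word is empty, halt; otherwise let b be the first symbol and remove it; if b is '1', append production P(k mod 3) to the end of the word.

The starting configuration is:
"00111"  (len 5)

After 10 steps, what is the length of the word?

step 0: "00111"  (len 5)
step 1: "0111"  (len 4)
step 2: "111"  (len 3)
step 3: "1110"  (len 4)
step 4: "1101111"  (len 7)
step 5: "101111111"  (len 9)
step 6: "0111111110"  (len 10)
step 7: "111111110"  (len 9)
step 8: "11111110111"  (len 11)
step 9: "111111011110"  (len 12)
step 10: "111110111101111"  (len 15)

15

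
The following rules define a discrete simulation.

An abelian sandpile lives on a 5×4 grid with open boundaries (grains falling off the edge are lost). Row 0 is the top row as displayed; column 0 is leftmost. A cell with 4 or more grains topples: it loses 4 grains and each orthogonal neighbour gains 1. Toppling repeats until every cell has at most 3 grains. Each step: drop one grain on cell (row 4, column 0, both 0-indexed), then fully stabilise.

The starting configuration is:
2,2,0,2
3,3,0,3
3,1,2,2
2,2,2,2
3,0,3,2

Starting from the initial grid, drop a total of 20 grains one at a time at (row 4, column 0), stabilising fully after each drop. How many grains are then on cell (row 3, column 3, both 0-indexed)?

3

t=0: 2,2,0,2
3,3,0,3
3,1,2,2
2,2,2,2
3,0,3,2
t=1: 2,2,0,2
3,3,0,3
3,1,2,2
3,2,2,2
0,1,3,2
t=2: 2,2,0,2
3,3,0,3
3,1,2,2
3,2,2,2
1,1,3,2
t=3: 2,2,0,2
3,3,0,3
3,1,2,2
3,2,2,2
2,1,3,2
t=4: 2,2,0,2
3,3,0,3
3,1,2,2
3,2,2,2
3,1,3,2
t=5: 3,3,0,2
1,0,1,3
1,3,2,2
1,3,2,2
1,2,3,2
t=6: 3,3,0,2
1,0,1,3
1,3,2,2
1,3,2,2
2,2,3,2
t=7: 3,3,0,2
1,0,1,3
1,3,2,2
1,3,2,2
3,2,3,2
t=8: 3,3,0,2
1,0,1,3
1,3,2,2
2,3,2,2
0,3,3,2
t=9: 3,3,0,2
1,0,1,3
1,3,2,2
2,3,2,2
1,3,3,2
t=10: 3,3,0,2
1,0,1,3
1,3,2,2
2,3,2,2
2,3,3,2
t=11: 3,3,0,2
1,0,1,3
1,3,2,2
2,3,2,2
3,3,3,2
t=12: 3,3,0,2
1,1,2,3
3,1,0,3
0,3,1,3
2,2,1,3
t=13: 3,3,0,2
1,1,2,3
3,1,0,3
0,3,1,3
3,2,1,3
t=14: 3,3,0,2
1,1,2,3
3,1,0,3
1,3,1,3
0,3,1,3
t=15: 3,3,0,2
1,1,2,3
3,1,0,3
1,3,1,3
1,3,1,3
t=16: 3,3,0,2
1,1,2,3
3,1,0,3
1,3,1,3
2,3,1,3
t=17: 3,3,0,2
1,1,2,3
3,1,0,3
1,3,1,3
3,3,1,3
t=18: 3,3,0,2
1,1,2,3
3,2,0,3
3,0,2,3
1,1,2,3
t=19: 3,3,0,2
1,1,2,3
3,2,0,3
3,0,2,3
2,1,2,3
t=20: 3,3,0,2
1,1,2,3
3,2,0,3
3,0,2,3
3,1,2,3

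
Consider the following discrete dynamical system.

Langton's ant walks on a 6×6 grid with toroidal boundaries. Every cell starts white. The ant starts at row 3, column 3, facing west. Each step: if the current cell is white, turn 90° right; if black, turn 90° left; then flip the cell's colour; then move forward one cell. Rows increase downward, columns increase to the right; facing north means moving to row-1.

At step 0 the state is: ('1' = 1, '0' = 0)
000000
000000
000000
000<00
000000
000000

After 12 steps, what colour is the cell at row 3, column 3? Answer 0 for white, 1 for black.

1

t=0: 000000
000000
000000
000<00
000000
000000
t=1: 000000
000000
000^00
000100
000000
000000
t=2: 000000
000000
0001>0
000100
000000
000000
t=3: 000000
000000
000110
0001v0
000000
000000
t=4: 000000
000000
000110
000<10
000000
000000
t=5: 000000
000000
000110
000010
000v00
000000
t=6: 000000
000000
000110
000010
00<100
000000
t=7: 000000
000000
000110
00^010
001100
000000
t=8: 000000
000000
000110
001>10
001100
000000
t=9: 000000
000000
000110
001110
001v00
000000
t=10: 000000
000000
000110
001110
0010>0
000000
t=11: 000000
000000
000110
001110
001010
0000v0
t=12: 000000
000000
000110
001110
001010
000<10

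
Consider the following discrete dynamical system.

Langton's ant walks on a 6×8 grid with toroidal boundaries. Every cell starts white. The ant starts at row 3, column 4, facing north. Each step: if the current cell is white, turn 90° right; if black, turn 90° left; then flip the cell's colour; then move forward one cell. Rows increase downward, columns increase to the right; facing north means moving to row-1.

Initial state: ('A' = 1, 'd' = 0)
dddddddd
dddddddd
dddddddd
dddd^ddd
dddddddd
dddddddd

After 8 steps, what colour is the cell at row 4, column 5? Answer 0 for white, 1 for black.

gen 0: dddddddd
dddddddd
dddddddd
dddd^ddd
dddddddd
dddddddd
gen 1: dddddddd
dddddddd
dddddddd
ddddA>dd
dddddddd
dddddddd
gen 2: dddddddd
dddddddd
dddddddd
ddddAAdd
dddddvdd
dddddddd
gen 3: dddddddd
dddddddd
dddddddd
ddddAAdd
dddd<Add
dddddddd
gen 4: dddddddd
dddddddd
dddddddd
dddd^Add
ddddAAdd
dddddddd
gen 5: dddddddd
dddddddd
dddddddd
ddd<dAdd
ddddAAdd
dddddddd
gen 6: dddddddd
dddddddd
ddd^dddd
dddAdAdd
ddddAAdd
dddddddd
gen 7: dddddddd
dddddddd
dddA>ddd
dddAdAdd
ddddAAdd
dddddddd
gen 8: dddddddd
dddddddd
dddAAddd
dddAvAdd
ddddAAdd
dddddddd

1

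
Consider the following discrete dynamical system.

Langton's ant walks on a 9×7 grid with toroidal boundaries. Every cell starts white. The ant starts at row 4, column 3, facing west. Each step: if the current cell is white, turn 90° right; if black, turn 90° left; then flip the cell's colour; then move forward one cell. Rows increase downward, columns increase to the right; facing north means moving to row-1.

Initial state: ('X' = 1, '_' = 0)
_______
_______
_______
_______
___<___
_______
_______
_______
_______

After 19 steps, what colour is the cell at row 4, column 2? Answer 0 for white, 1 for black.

t=0: _______
_______
_______
_______
___<___
_______
_______
_______
_______
t=1: _______
_______
_______
___^___
___X___
_______
_______
_______
_______
t=2: _______
_______
_______
___X>__
___X___
_______
_______
_______
_______
t=3: _______
_______
_______
___XX__
___Xv__
_______
_______
_______
_______
t=4: _______
_______
_______
___XX__
___<X__
_______
_______
_______
_______
t=5: _______
_______
_______
___XX__
____X__
___v___
_______
_______
_______
t=6: _______
_______
_______
___XX__
____X__
__<X___
_______
_______
_______
t=7: _______
_______
_______
___XX__
__^_X__
__XX___
_______
_______
_______
t=8: _______
_______
_______
___XX__
__X>X__
__XX___
_______
_______
_______
t=9: _______
_______
_______
___XX__
__XXX__
__Xv___
_______
_______
_______
t=10: _______
_______
_______
___XX__
__XXX__
__X_>__
_______
_______
_______
t=11: _______
_______
_______
___XX__
__XXX__
__X_X__
____v__
_______
_______
t=12: _______
_______
_______
___XX__
__XXX__
__X_X__
___<X__
_______
_______
t=13: _______
_______
_______
___XX__
__XXX__
__X^X__
___XX__
_______
_______
t=14: _______
_______
_______
___XX__
__XXX__
__XX>__
___XX__
_______
_______
t=15: _______
_______
_______
___XX__
__XX^__
__XX___
___XX__
_______
_______
t=16: _______
_______
_______
___XX__
__X<___
__XX___
___XX__
_______
_______
t=17: _______
_______
_______
___XX__
__X____
__Xv___
___XX__
_______
_______
t=18: _______
_______
_______
___XX__
__X____
__X_>__
___XX__
_______
_______
t=19: _______
_______
_______
___XX__
__X____
__X_X__
___Xv__
_______
_______

1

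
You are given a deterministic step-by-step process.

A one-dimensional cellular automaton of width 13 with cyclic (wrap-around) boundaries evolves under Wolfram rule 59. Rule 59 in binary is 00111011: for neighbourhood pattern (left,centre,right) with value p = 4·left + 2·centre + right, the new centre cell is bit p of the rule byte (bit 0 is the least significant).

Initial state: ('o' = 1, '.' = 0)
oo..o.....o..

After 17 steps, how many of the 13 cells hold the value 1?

10

0) oo..o.....o..
1) o.oo.ooooo.oo
2) .oo.oo....oo.
3) oo.oo.ooooo.o
4) ..oo.oo....oo
5) ooo.oo.ooooo.
6) o..oo.oo....o
7) .ooo.oo.ooooo
8) oo..oo.oo....
9) o.ooo.oo.oooo
10) .oo..oo.oo...
11) oo.ooo.oo.ooo
12) ..oo..oo.oo..
13) ooo.ooo.oo.oo
14) ...oo..oo.oo.
15) oooo.ooo.oo.o
16) ....oo..oo.oo
17) ooooo.ooo.oo.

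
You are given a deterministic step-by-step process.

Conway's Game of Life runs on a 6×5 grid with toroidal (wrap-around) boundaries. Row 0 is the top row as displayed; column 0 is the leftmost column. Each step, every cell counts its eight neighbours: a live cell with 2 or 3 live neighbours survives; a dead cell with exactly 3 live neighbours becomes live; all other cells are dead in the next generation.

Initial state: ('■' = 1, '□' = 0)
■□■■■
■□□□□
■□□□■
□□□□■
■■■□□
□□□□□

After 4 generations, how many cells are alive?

0) ■□■■■
■□□□□
■□□□■
□□□□■
■■■□□
□□□□□
1) ■■□■■
□□□□□
■□□□■
□□□■■
■■□□□
□□□□□
2) ■□□□■
□■□■□
■□□■■
□■□■□
■□□□■
□□■□□
3) ■■■■■
□■■■□
■■□■□
□■■■□
■■■■■
□■□■□
4) □□□□□
□□□□□
■□□□□
□□□□□
□□□□□
□□□□□

1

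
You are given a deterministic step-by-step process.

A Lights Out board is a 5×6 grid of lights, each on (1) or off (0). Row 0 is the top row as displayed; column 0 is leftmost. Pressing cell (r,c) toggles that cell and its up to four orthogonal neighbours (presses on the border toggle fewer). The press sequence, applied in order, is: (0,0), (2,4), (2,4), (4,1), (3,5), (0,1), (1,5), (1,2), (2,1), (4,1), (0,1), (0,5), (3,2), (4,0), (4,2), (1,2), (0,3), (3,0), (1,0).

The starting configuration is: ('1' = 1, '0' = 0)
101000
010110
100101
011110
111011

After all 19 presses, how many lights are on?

14

0) 101000
010110
100101
011110
111011
1) 011000
110110
100101
011110
111011
2) 011000
110100
100010
011100
111011
3) 011000
110110
100101
011110
111011
4) 011000
110110
100101
001110
000011
5) 011000
110110
100100
001101
000010
6) 100000
100110
100100
001101
000010
7) 100001
100101
100101
001101
000010
8) 101001
111001
101101
001101
000010
9) 101001
101001
010101
011101
000010
10) 101001
101001
010101
001101
111010
11) 010001
111001
010101
001101
111010
12) 010010
111000
010101
001101
111010
13) 010010
111000
011101
010001
110010
14) 010010
111000
011101
110001
000010
15) 010010
111000
011101
111001
011110
16) 011010
100100
010101
111001
011110
17) 010100
100000
010101
111001
011110
18) 010100
100000
110101
001001
111110
19) 110100
010000
010101
001001
111110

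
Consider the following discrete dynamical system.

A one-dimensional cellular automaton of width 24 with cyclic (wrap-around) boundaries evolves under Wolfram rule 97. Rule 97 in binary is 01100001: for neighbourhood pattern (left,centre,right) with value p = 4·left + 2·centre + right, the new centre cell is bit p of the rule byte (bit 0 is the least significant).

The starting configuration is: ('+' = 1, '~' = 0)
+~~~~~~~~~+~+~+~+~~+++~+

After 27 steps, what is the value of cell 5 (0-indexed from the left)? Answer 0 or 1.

1

step 0: +~~~~~~~~~+~+~+~+~~+++~+
step 1: +~+++++++~~+~+~+~~~~~++~
step 2: ~+~~~~~~+~~~+~+~~+++~~++
step 3: +~~++++~~~+~~+~~~~~+~~~+
step 4: +~~~~~+~+~~~~~~+++~~~+~~
step 5: ~~+++~~+~~++++~~~+~+~~~~
step 6: +~~~+~~~~~~~~+~+~~+~~+++
step 7: +~+~~~++++++~~+~~~~~~~~~
step 8: ~+~~+~~~~~~+~~~~+++++++~
step 9: ~~~~~~++++~~~++~~~~~~~+~
step 10: +++++~~~~+~+~~+~+++++~~~
step 11: ~~~~+~++~~+~~~~+~~~~+~+~
step 12: +++~~+~+~~~~++~~~++~~+~~
step 13: ~~+~~~+~~++~~+~+~~+~~~~~
step 14: +~~~+~~~~~+~~~+~~~~~++++
step 15: +~+~~~+++~~~+~~~+++~~~~~
step 16: ~+~~+~~~+~+~~~+~~~+~+++~
step 17: ~~~~~~+~~+~~+~~~+~~+~~+~
step 18: +++++~~~~~~~~~+~~~~~~~~~
step 19: ~~~~+~+++++++~~~+++++++~
step 20: +++~~+~~~~~~+~+~~~~~~~+~
step 21: ~~+~~~~++++~~+~~+++++~~+
step 22: ~~~~++~~~~+~~~~~~~~~+~~~
step 23: +++~~+~++~~~+++++++~~~++
step 24: ~~+~~~+~+~+~~~~~~~+~+~~~
step 25: +~~~+~~+~+~~+++++~~+~~++
step 26: +~+~~~~~+~~~~~~~+~~~~~~~
step 27: ~+~~+++~~~+++++~~~+++++~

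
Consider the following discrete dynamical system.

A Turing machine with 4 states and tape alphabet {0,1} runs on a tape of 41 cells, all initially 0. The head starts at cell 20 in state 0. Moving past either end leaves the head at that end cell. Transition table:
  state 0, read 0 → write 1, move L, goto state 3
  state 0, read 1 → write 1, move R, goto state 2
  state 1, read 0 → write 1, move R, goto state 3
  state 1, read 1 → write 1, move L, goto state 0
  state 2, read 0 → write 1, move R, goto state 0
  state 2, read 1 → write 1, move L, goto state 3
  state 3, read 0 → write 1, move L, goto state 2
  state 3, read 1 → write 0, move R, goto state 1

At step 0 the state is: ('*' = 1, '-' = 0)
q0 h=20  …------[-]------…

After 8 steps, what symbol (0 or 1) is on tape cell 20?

step 0: q0 h=20  …------[-]------…
step 1: q3 h=19  …------[-]*-----…
step 2: q2 h=18  …------[-]**----…
step 3: q0 h=19  …-----*[*]*-----…
step 4: q2 h=20  …----**[*]------…
step 5: q3 h=19  …-----*[*]*-----…
step 6: q1 h=20  …----*-[*]------…
step 7: q0 h=19  …-----*[-]*-----…
step 8: q3 h=18  …------[*]**----…

1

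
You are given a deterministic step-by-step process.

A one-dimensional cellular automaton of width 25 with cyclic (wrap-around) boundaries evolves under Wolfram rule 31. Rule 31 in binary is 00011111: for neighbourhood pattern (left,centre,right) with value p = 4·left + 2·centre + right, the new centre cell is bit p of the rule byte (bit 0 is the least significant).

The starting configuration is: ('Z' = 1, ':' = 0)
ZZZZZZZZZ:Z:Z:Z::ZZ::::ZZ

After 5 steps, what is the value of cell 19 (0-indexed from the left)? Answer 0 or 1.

k=0  ZZZZZZZZZ:Z:Z:Z::ZZ::::ZZ
k=1  ::::::::::Z:Z:ZZZZ:ZZZZZ:
k=2  ZZZZZZZZZZZ:Z:Z::::Z::::Z
k=3  ::::::::::::Z:ZZZZZZZZZZZ
k=4  ZZZZZZZZZZZZZ:Z::::::::::
k=5  Z:::::::::::::ZZZZZZZZZZZ

1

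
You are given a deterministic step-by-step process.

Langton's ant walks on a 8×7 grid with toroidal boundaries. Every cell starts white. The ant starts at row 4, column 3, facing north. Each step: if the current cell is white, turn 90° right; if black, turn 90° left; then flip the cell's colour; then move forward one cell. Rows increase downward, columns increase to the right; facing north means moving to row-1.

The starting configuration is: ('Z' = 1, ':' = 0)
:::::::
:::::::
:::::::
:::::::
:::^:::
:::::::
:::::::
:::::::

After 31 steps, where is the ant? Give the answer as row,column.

k=0  :::::::
:::::::
:::::::
:::::::
:::^:::
:::::::
:::::::
:::::::
k=1  :::::::
:::::::
:::::::
:::::::
:::Z>::
:::::::
:::::::
:::::::
k=2  :::::::
:::::::
:::::::
:::::::
:::ZZ::
::::v::
:::::::
:::::::
k=3  :::::::
:::::::
:::::::
:::::::
:::ZZ::
:::<Z::
:::::::
:::::::
k=4  :::::::
:::::::
:::::::
:::::::
:::^Z::
:::ZZ::
:::::::
:::::::
k=5  :::::::
:::::::
:::::::
:::::::
::<:Z::
:::ZZ::
:::::::
:::::::
k=6  :::::::
:::::::
:::::::
::^::::
::Z:Z::
:::ZZ::
:::::::
:::::::
k=7  :::::::
:::::::
:::::::
::Z>:::
::Z:Z::
:::ZZ::
:::::::
:::::::
k=8  :::::::
:::::::
:::::::
::ZZ:::
::ZvZ::
:::ZZ::
:::::::
:::::::
k=9  :::::::
:::::::
:::::::
::ZZ:::
::<ZZ::
:::ZZ::
:::::::
:::::::
k=10  :::::::
:::::::
:::::::
::ZZ:::
:::ZZ::
::vZZ::
:::::::
:::::::
k=11  :::::::
:::::::
:::::::
::ZZ:::
:::ZZ::
:<ZZZ::
:::::::
:::::::
k=12  :::::::
:::::::
:::::::
::ZZ:::
:^:ZZ::
:ZZZZ::
:::::::
:::::::
k=13  :::::::
:::::::
:::::::
::ZZ:::
:Z>ZZ::
:ZZZZ::
:::::::
:::::::
k=14  :::::::
:::::::
:::::::
::ZZ:::
:ZZZZ::
:ZvZZ::
:::::::
:::::::
k=15  :::::::
:::::::
:::::::
::ZZ:::
:ZZZZ::
:Z:>Z::
:::::::
:::::::
k=16  :::::::
:::::::
:::::::
::ZZ:::
:ZZ^Z::
:Z::Z::
:::::::
:::::::
k=17  :::::::
:::::::
:::::::
::ZZ:::
:Z<:Z::
:Z::Z::
:::::::
:::::::
k=18  :::::::
:::::::
:::::::
::ZZ:::
:Z::Z::
:Zv:Z::
:::::::
:::::::
k=19  :::::::
:::::::
:::::::
::ZZ:::
:Z::Z::
:<Z:Z::
:::::::
:::::::
k=20  :::::::
:::::::
:::::::
::ZZ:::
:Z::Z::
::Z:Z::
:v:::::
:::::::
k=21  :::::::
:::::::
:::::::
::ZZ:::
:Z::Z::
::Z:Z::
<Z:::::
:::::::
k=22  :::::::
:::::::
:::::::
::ZZ:::
:Z::Z::
^:Z:Z::
ZZ:::::
:::::::
k=23  :::::::
:::::::
:::::::
::ZZ:::
:Z::Z::
Z>Z:Z::
ZZ:::::
:::::::
k=24  :::::::
:::::::
:::::::
::ZZ:::
:Z::Z::
ZZZ:Z::
Zv:::::
:::::::
k=25  :::::::
:::::::
:::::::
::ZZ:::
:Z::Z::
ZZZ:Z::
Z:>::::
:::::::
k=26  :::::::
:::::::
:::::::
::ZZ:::
:Z::Z::
ZZZ:Z::
Z:Z::::
::v::::
k=27  :::::::
:::::::
:::::::
::ZZ:::
:Z::Z::
ZZZ:Z::
Z:Z::::
:<Z::::
k=28  :::::::
:::::::
:::::::
::ZZ:::
:Z::Z::
ZZZ:Z::
Z^Z::::
:ZZ::::
k=29  :::::::
:::::::
:::::::
::ZZ:::
:Z::Z::
ZZZ:Z::
ZZ>::::
:ZZ::::
k=30  :::::::
:::::::
:::::::
::ZZ:::
:Z::Z::
ZZ^:Z::
ZZ:::::
:ZZ::::
k=31  :::::::
:::::::
:::::::
::ZZ:::
:Z::Z::
Z<::Z::
ZZ:::::
:ZZ::::

5,1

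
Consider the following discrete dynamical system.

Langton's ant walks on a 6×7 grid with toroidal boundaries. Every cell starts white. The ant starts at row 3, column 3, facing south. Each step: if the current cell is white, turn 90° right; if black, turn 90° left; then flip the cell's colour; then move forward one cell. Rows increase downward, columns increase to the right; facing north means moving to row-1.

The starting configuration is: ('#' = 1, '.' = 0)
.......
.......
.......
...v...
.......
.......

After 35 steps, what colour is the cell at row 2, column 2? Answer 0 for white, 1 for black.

1

[0] .......
.......
.......
...v...
.......
.......
[1] .......
.......
.......
..<#...
.......
.......
[2] .......
.......
..^....
..##...
.......
.......
[3] .......
.......
..#>...
..##...
.......
.......
[4] .......
.......
..##...
..#v...
.......
.......
[5] .......
.......
..##...
..#.>..
.......
.......
[6] .......
.......
..##...
..#.#..
....v..
.......
[7] .......
.......
..##...
..#.#..
...<#..
.......
[8] .......
.......
..##...
..#^#..
...##..
.......
[9] .......
.......
..##...
..##>..
...##..
.......
[10] .......
.......
..##^..
..##...
...##..
.......
[11] .......
.......
..###>.
..##...
...##..
.......
[12] .......
.......
..####.
..##.v.
...##..
.......
[13] .......
.......
..####.
..##<#.
...##..
.......
[14] .......
.......
..##^#.
..####.
...##..
.......
[15] .......
.......
..#<.#.
..####.
...##..
.......
[16] .......
.......
..#..#.
..#v##.
...##..
.......
[17] .......
.......
..#..#.
..#.>#.
...##..
.......
[18] .......
.......
..#.^#.
..#..#.
...##..
.......
[19] .......
.......
..#.#>.
..#..#.
...##..
.......
[20] .......
.....^.
..#.#..
..#..#.
...##..
.......
[21] .......
.....#>
..#.#..
..#..#.
...##..
.......
[22] .......
.....##
..#.#.v
..#..#.
...##..
.......
[23] .......
.....##
..#.#<#
..#..#.
...##..
.......
[24] .......
.....^#
..#.###
..#..#.
...##..
.......
[25] .......
....<.#
..#.###
..#..#.
...##..
.......
[26] ....^..
....#.#
..#.###
..#..#.
...##..
.......
[27] ....#>.
....#.#
..#.###
..#..#.
...##..
.......
[28] ....##.
....#v#
..#.###
..#..#.
...##..
.......
[29] ....##.
....<##
..#.###
..#..#.
...##..
.......
[30] ....##.
.....##
..#.v##
..#..#.
...##..
.......
[31] ....##.
.....##
..#..>#
..#..#.
...##..
.......
[32] ....##.
.....^#
..#...#
..#..#.
...##..
.......
[33] ....##.
....<.#
..#...#
..#..#.
...##..
.......
[34] ....^#.
....#.#
..#...#
..#..#.
...##..
.......
[35] ...<.#.
....#.#
..#...#
..#..#.
...##..
.......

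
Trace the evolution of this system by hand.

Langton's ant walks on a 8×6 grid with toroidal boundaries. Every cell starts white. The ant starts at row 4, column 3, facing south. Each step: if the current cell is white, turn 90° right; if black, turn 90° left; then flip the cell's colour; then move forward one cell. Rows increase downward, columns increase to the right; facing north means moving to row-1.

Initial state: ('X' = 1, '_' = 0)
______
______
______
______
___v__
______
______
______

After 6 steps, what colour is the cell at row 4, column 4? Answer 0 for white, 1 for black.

gen 0: ______
______
______
______
___v__
______
______
______
gen 1: ______
______
______
______
__<X__
______
______
______
gen 2: ______
______
______
__^___
__XX__
______
______
______
gen 3: ______
______
______
__X>__
__XX__
______
______
______
gen 4: ______
______
______
__XX__
__Xv__
______
______
______
gen 5: ______
______
______
__XX__
__X_>_
______
______
______
gen 6: ______
______
______
__XX__
__X_X_
____v_
______
______

1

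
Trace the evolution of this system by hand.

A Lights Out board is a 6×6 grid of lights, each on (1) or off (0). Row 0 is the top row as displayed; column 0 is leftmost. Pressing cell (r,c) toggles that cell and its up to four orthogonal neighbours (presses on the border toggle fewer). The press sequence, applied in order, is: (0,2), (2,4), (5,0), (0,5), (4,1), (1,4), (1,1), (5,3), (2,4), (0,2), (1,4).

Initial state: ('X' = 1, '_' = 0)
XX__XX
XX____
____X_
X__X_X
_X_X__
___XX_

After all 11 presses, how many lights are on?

12

step 0: XX__XX
XX____
____X_
X__X_X
_X_X__
___XX_
step 1: X_XXXX
XXX___
____X_
X__X_X
_X_X__
___XX_
step 2: X_XXXX
XXX_X_
___X_X
X__XXX
_X_X__
___XX_
step 3: X_XXXX
XXX_X_
___X_X
X__XXX
XX_X__
XX_XX_
step 4: X_XX__
XXX_XX
___X_X
X__XXX
XX_X__
XX_XX_
step 5: X_XX__
XXX_XX
___X_X
XX_XXX
__XX__
X__XX_
step 6: X_XXX_
XXXX__
___XXX
XX_XXX
__XX__
X__XX_
step 7: XXXXX_
___X__
_X_XXX
XX_XXX
__XX__
X__XX_
step 8: XXXXX_
___X__
_X_XXX
XX_XXX
__X___
X_X___
step 9: XXXXX_
___XX_
_X____
XX_X_X
__X___
X_X___
step 10: X___X_
__XXX_
_X____
XX_X_X
__X___
X_X___
step 11: X_____
__X__X
_X__X_
XX_X_X
__X___
X_X___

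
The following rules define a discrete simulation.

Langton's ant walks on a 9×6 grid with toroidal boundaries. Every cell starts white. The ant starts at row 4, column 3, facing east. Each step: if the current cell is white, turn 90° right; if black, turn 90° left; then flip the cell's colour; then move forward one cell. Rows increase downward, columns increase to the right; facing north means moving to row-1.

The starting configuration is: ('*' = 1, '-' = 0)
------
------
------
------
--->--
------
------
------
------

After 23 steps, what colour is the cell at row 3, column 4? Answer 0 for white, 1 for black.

1

t=0: ------
------
------
------
--->--
------
------
------
------
t=1: ------
------
------
------
---*--
---v--
------
------
------
t=2: ------
------
------
------
---*--
--<*--
------
------
------
t=3: ------
------
------
------
--^*--
--**--
------
------
------
t=4: ------
------
------
------
--*>--
--**--
------
------
------
t=5: ------
------
------
---^--
--*---
--**--
------
------
------
t=6: ------
------
------
---*>-
--*---
--**--
------
------
------
t=7: ------
------
------
---**-
--*-v-
--**--
------
------
------
t=8: ------
------
------
---**-
--*<*-
--**--
------
------
------
t=9: ------
------
------
---^*-
--***-
--**--
------
------
------
t=10: ------
------
------
--<-*-
--***-
--**--
------
------
------
t=11: ------
------
--^---
--*-*-
--***-
--**--
------
------
------
t=12: ------
------
--*>--
--*-*-
--***-
--**--
------
------
------
t=13: ------
------
--**--
--*v*-
--***-
--**--
------
------
------
t=14: ------
------
--**--
--<**-
--***-
--**--
------
------
------
t=15: ------
------
--**--
---**-
--v**-
--**--
------
------
------
t=16: ------
------
--**--
---**-
--->*-
--**--
------
------
------
t=17: ------
------
--**--
---^*-
----*-
--**--
------
------
------
t=18: ------
------
--**--
--<-*-
----*-
--**--
------
------
------
t=19: ------
------
--^*--
--*-*-
----*-
--**--
------
------
------
t=20: ------
------
-<-*--
--*-*-
----*-
--**--
------
------
------
t=21: ------
-^----
-*-*--
--*-*-
----*-
--**--
------
------
------
t=22: ------
-*>---
-*-*--
--*-*-
----*-
--**--
------
------
------
t=23: ------
-**---
-*v*--
--*-*-
----*-
--**--
------
------
------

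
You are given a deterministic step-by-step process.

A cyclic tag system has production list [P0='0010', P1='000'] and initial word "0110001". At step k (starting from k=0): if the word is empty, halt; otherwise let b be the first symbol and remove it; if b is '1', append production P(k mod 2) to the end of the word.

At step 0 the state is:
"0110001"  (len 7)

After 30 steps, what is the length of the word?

8

t=0: "0110001"  (len 7)
t=1: "110001"  (len 6)
t=2: "10001000"  (len 8)
t=3: "00010000010"  (len 11)
t=4: "0010000010"  (len 10)
t=5: "010000010"  (len 9)
t=6: "10000010"  (len 8)
t=7: "00000100010"  (len 11)
t=8: "0000100010"  (len 10)
t=9: "000100010"  (len 9)
t=10: "00100010"  (len 8)
t=11: "0100010"  (len 7)
t=12: "100010"  (len 6)
t=13: "000100010"  (len 9)
t=14: "00100010"  (len 8)
t=15: "0100010"  (len 7)
t=16: "100010"  (len 6)
t=17: "000100010"  (len 9)
t=18: "00100010"  (len 8)
t=19: "0100010"  (len 7)
t=20: "100010"  (len 6)
t=21: "000100010"  (len 9)
t=22: "00100010"  (len 8)
t=23: "0100010"  (len 7)
t=24: "100010"  (len 6)
t=25: "000100010"  (len 9)
t=26: "00100010"  (len 8)
t=27: "0100010"  (len 7)
t=28: "100010"  (len 6)
t=29: "000100010"  (len 9)
t=30: "00100010"  (len 8)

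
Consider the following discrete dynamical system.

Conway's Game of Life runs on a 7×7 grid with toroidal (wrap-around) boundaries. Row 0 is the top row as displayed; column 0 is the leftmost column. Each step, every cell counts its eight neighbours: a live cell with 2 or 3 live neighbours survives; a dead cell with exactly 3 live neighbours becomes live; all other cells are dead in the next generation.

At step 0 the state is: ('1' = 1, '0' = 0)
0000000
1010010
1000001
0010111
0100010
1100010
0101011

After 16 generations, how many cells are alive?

12

step 0: 0000000
1010010
1000001
0010111
0100010
1100010
0101011
step 1: 1110110
1100000
1001100
0100100
0110000
0100010
0110111
step 2: 0000100
0000010
1011100
1100100
1110000
0001111
0000000
step 3: 0000000
0000010
1011111
0000101
0010000
1111111
0001000
step 4: 0000000
0001010
1001000
1110101
0010000
1100111
1101011
step 5: 1010010
0000100
1001010
1010001
0010100
0001100
0110000
step 6: 0011000
0101110
1101110
1010111
0110110
0100100
0110100
step 7: 0000010
1100011
0000000
0000000
0010000
1000100
0100100
step 8: 0100110
1000011
1000001
0000000
0000000
0101000
0000110
step 9: 1000000
0100100
1000010
0000000
0000000
0000100
0011010
step 10: 0111100
1100001
0000000
0000000
0000000
0001100
0001100
step 11: 0100110
1101000
1000000
0000000
0000000
0001100
0000010
step 12: 1110111
1110101
1100000
0000000
0000000
0000100
0001010
step 13: 0000000
0000100
0010001
0000000
0000000
0000100
1111000
step 14: 0111000
0000000
0000000
0000000
0000000
0111000
0111000
step 15: 0101000
0010000
0000000
0000000
0010000
0101000
1000100
step 16: 0111000
0010000
0000000
0000000
0010000
0111000
1101100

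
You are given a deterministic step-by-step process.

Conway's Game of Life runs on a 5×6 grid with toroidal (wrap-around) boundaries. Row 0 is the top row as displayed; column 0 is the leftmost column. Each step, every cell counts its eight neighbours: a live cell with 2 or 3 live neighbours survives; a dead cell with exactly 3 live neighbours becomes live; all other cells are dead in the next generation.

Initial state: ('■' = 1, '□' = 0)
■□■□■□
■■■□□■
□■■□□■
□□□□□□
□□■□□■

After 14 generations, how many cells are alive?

t=0: ■□■□■□
■■■□□■
□■■□□■
□□□□□□
□□■□□■
t=1: □□■□■□
□□□□■□
□□■□□■
■■■□□□
□■□■□■
t=2: □□■□■■
□□□□■■
■□■■□■
□□□■■■
□□□■■■
t=3: ■□□□□□
□■■□□□
■□■□□□
□□□□□□
■□■□□□
t=4: ■□■□□□
■□■□□□
□□■□□□
□□□□□□
□■□□□□
t=5: ■□■□□□
□□■■□□
□■□□□□
□□□□□□
□■□□□□
t=6: □□■■□□
□□■■□□
□□■□□□
□□□□□□
□■□□□□
t=7: □■□■□□
□■□□□□
□□■■□□
□□□□□□
□□■□□□
t=8: □■□□□□
□■□■□□
□□■□□□
□□■■□□
□□■□□□
t=9: □■□□□□
□■□□□□
□■□□□□
□■■■□□
□■■■□□
t=10: ■■□□□□
■■■□□□
■■□□□□
■□□■□□
■□□■□□
t=11: □□□□□■
□□■□□■
□□□□□■
■□■□□■
■□■□□■
t=12: □■□□■■
■□□□■■
□■□□■■
□□□□■□
□□□□■□
t=13: □□□■□□
□■□■□□
□□□■□□
□□□■■□
□□□■■□
t=14: □□□■□□
□□□■■□
□□□■□□
□□■□□□
□□■□□□

6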